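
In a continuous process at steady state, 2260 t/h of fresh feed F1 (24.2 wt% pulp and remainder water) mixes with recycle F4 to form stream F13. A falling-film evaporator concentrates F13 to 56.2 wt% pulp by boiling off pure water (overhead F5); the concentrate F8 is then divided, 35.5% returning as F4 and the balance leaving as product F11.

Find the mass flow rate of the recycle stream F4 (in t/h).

535.6 t/h

Overall pulp balance (none leaves overhead): pulp in fresh feed = pulp in product, i.e. 2260×0.242 = (1−0.355)·F8·0.562.
F8 = 546.92/(0.562×0.645) = 1508.8 t/h.
Recycle F4 = 0.355×1508.8 = 535.62 t/h.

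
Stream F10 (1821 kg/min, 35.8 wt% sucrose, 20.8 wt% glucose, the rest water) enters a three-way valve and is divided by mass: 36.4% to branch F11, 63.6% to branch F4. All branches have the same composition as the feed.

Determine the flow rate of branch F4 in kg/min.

Branch F4 flow = 0.636×1821 = 1158.2 kg/min.

1158 kg/min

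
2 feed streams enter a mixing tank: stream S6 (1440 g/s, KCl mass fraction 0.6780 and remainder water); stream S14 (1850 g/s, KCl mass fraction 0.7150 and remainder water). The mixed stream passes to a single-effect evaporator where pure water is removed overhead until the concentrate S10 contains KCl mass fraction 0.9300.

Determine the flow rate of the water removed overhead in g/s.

KCl entering = 1440×0.678 + 1850×0.715 = 2299.1 g/s.
All KCl reports to S10, so S10 = 2299.1/0.930 = 2472.1 g/s.
Total feed = 3290 g/s; overhead = 3290 − 2472.1 = 817.88 g/s.

817.9 g/s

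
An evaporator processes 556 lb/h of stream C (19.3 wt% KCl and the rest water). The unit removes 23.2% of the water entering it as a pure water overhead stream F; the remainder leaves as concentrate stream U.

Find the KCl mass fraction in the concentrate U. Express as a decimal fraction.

KCl is not removed: 556×0.193 = 107.31 lb/h of KCl enters U.
water entering = 556×0.807 = 448.69 lb/h; overhead removed = 0.232×448.69 = 104.1 lb/h.
Concentrate = 556 − 104.1 = 451.9 lb/h.
Mass fraction = 107.31/451.9 = 0.2375.

0.2375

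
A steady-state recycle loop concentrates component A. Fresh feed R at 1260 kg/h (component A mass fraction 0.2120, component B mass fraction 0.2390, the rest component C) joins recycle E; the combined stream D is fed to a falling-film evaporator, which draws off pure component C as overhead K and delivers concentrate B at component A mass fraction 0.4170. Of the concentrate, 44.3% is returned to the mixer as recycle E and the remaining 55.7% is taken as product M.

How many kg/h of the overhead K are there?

619.4 kg/h

Overall component A balance (none leaves overhead): component A in fresh feed = component A in product, i.e. 1260×0.212 = (1−0.443)·B·0.417.
B = 267.12/(0.417×0.557) = 1150 kg/h.
Recycle E = 0.443×1150 = 509.47 kg/h.
Combined feed D = 1260 + 509.47 = 1769.5 kg/h.
Overhead K = D − B = 1769.5 − 1150 = 619.42 kg/h.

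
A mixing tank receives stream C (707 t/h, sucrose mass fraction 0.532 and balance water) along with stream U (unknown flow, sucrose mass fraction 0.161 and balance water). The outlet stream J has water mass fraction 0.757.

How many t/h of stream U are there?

2492 t/h

Let U be the unknown flow. Total out = 707 + U.
water balance: 330.88 + 0.839·U = 0.757·(707 + U)
(0.839 − 0.757)·U = 0.757×707 − 330.88 = 204.32
U = 204.32 / 0.082 = 2491.7 t/h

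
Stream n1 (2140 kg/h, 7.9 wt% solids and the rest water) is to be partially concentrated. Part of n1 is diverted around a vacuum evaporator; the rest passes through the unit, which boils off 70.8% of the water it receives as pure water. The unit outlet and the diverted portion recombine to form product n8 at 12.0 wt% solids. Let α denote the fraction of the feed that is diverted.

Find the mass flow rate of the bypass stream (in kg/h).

All 2140×0.079 = 169.06 kg/h of solids reaches n8, so n8 = 169.06/0.120 = 1408.8 kg/h and vapour = 731.17 kg/h.
The evaporator receives (1−α)·2140 of feed at 0.921 water and removes 0.708 of that water:
0.708×0.921×(1−α)×2140 = 731.17
(1−α) = 731.17/1395.4 = 0.5240;  α = 0.4760.
Bypass flow = 0.4760×2140 = 1018.7 kg/h.

1019 kg/h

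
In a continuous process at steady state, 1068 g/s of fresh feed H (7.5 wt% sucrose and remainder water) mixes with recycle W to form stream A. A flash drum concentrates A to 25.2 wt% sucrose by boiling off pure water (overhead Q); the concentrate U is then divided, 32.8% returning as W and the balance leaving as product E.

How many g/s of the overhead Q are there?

750.1 g/s

Overall sucrose balance (none leaves overhead): sucrose in fresh feed = sucrose in product, i.e. 1068×0.075 = (1−0.328)·U·0.252.
U = 80.1/(0.252×0.672) = 473 g/s.
Recycle W = 0.328×473 = 155.14 g/s.
Combined feed A = 1068 + 155.14 = 1223.1 g/s.
Overhead Q = A − U = 1223.1 − 473 = 750.14 g/s.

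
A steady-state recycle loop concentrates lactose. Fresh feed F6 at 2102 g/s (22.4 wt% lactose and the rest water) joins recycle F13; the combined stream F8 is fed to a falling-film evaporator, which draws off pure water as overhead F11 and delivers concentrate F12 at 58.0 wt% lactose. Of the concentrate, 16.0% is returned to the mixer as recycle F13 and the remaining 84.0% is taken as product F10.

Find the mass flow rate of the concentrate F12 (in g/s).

Overall lactose balance (none leaves overhead): lactose in fresh feed = lactose in product, i.e. 2102×0.224 = (1−0.160)·F12·0.580.
F12 = 470.85/(0.580×0.840) = 966.44 g/s.

966.4 g/s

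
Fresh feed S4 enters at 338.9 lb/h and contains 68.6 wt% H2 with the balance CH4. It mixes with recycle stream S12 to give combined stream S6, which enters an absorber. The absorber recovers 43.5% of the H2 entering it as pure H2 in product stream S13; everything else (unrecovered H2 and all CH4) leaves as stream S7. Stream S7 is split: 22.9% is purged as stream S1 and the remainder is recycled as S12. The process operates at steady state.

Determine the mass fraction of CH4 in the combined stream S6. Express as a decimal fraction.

CH4 enters only via S4 and leaves only via the purge: 338.9×0.314 = 0.229×(CH4 in S7), and the absorber passes all CH4, so CH4 in S6 = CH4 in S7 = 464.69 lb/h.
H2 in S6: m_A = 338.9×0.686 + (1−0.229)·(1−0.435)·m_A, so m_A = 232.49/0.5644 = 411.93 lb/h.
S6 = 411.93 + 464.69 = 876.62 lb/h.
CH4 fraction in S6 = 464.69/876.62 = 0.530.

0.530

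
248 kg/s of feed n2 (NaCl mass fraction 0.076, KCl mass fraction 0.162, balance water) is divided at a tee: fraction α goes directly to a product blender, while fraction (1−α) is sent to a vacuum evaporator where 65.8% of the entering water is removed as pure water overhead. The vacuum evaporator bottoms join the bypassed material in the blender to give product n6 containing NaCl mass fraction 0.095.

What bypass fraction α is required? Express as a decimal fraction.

0.601

All 248×0.076 = 18.848 kg/s of NaCl reaches n6, so n6 = 18.848/0.095 = 198.4 kg/s and vapour = 49.6 kg/s.
The evaporator receives (1−α)·248 of feed at 0.762 water and removes 0.658 of that water:
0.658×0.762×(1−α)×248 = 49.6
(1−α) = 49.6/124.35 = 0.3989;  α = 0.6011.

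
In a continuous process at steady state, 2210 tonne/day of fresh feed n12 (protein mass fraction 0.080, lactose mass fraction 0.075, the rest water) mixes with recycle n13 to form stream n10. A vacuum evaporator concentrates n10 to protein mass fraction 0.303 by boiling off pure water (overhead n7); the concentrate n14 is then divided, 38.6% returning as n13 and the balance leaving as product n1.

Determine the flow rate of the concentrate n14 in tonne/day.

950.3 tonne/day

Overall protein balance (none leaves overhead): protein in fresh feed = protein in product, i.e. 2210×0.080 = (1−0.386)·n14·0.303.
n14 = 176.8/(0.303×0.614) = 950.32 tonne/day.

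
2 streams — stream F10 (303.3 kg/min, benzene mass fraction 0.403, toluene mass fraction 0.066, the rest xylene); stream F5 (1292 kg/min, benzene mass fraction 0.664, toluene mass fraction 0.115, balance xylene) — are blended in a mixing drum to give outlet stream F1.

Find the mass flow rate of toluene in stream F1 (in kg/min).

168.6 kg/min

toluene out = toluene in = 303.3×0.066 + 1292×0.115 = 168.6 kg/min.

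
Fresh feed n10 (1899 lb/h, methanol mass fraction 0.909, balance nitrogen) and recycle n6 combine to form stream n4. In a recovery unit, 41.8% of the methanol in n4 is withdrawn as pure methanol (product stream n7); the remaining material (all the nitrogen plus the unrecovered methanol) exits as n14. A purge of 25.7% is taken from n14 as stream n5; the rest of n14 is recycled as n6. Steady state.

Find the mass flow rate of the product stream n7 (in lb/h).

methanol in n4: m_A = 1899×0.909 + (1−0.257)·(1−0.418)·m_A, so m_A = 1726.2/0.5676 = 3041.3 lb/h.
Product n7 = 0.418×3041.3 = 1271.3 lb/h.

1271 lb/h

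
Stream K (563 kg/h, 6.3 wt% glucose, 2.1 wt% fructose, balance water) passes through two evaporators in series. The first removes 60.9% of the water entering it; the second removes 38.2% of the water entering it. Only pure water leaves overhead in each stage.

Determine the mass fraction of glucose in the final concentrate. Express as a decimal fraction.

0.2063

water in feed = 563×0.916 = 515.71 kg/h.
After stage 1: water left = (1−0.609)×515.71 = 201.64; stream total = 248.93 kg/h.
After stage 2: water left = (1−0.382)×201.64 = 124.61; final concentrate = 171.91 kg/h.
glucose fraction = 35.469/171.91 = 0.2063.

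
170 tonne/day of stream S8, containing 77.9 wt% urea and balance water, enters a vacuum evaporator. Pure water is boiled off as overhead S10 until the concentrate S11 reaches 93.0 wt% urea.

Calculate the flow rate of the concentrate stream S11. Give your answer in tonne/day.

142.4 tonne/day

urea is conserved: 170×0.779 = 132.43 tonne/day all reports to the concentrate.
Concentrate = 132.43/(target fraction) = 142.4 tonne/day.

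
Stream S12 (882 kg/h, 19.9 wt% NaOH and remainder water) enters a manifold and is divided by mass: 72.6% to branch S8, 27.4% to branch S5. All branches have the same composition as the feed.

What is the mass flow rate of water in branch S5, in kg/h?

193.6 kg/h

Branch S5 total = 0.274×882 = 241.67 kg/h.
water in S5 = 0.801×241.67 = 193.58 kg/h.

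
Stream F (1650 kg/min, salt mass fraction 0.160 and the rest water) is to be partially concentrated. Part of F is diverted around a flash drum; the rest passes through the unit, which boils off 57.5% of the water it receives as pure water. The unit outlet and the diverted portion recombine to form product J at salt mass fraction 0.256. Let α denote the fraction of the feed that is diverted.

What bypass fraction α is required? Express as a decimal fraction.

0.224

All 1650×0.160 = 264 kg/min of salt reaches J, so J = 264/0.256 = 1031.2 kg/min and vapour = 618.75 kg/min.
The evaporator receives (1−α)·1650 of feed at 0.840 water and removes 0.575 of that water:
0.575×0.840×(1−α)×1650 = 618.75
(1−α) = 618.75/796.95 = 0.7764;  α = 0.2236.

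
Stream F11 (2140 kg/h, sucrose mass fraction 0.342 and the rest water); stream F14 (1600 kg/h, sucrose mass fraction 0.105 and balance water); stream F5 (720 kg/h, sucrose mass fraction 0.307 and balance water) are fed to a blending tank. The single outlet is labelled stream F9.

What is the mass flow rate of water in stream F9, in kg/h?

water out = water in = 2140×0.658 + 1600×0.895 + 720×0.693 = 3339.1 kg/h.

3339 kg/h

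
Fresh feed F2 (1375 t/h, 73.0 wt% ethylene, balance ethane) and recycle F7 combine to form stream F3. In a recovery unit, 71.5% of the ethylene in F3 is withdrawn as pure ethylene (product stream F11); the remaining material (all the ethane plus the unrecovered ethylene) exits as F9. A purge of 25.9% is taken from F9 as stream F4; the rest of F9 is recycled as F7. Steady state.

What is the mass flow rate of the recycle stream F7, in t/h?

1331 t/h

ethane enters only via F2 and leaves only via the purge: 1375×0.270 = 0.259×(ethane in F9), and the recovery unit passes all ethane, so ethane in F3 = ethane in F9 = 1433.4 t/h.
ethylene in F3: m_A = 1375×0.730 + (1−0.259)·(1−0.715)·m_A, so m_A = 1003.8/0.7888 = 1272.5 t/h.
F9 = (1−0.715)×1272.5 + 1433.4 = 1796.1 t/h.
Recycle F7 = (1−0.259)×1796.1 = 1330.9 t/h.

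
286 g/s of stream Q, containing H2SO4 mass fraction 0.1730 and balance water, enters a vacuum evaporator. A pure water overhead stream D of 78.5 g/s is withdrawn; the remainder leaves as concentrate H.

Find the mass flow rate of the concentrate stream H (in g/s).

207.5 g/s

Concentrate = 286 − 78.5 = 207.5 g/s.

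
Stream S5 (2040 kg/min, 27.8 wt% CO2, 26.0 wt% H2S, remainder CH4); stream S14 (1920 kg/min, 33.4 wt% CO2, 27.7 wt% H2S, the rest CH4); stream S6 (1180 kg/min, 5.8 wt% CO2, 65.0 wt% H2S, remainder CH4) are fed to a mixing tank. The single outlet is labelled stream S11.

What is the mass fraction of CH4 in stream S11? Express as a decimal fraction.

Total flow out = 2040 + 1920 + 1180 = 5140 kg/min.
CH4 in = 2040×0.462 + 1920×0.389 + 1180×0.292 = 2033.9 kg/min.
CH4 mass fraction in S11 = 2033.9/5140 = 0.396.

0.396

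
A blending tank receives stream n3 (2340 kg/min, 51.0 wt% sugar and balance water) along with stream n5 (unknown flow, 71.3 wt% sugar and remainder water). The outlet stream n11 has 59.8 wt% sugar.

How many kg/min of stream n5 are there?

Let n5 be the unknown flow. Total out = 2340 + n5.
sugar balance: 1193.4 + 0.713·n5 = 0.598·(2340 + n5)
(0.713 − 0.598)·n5 = 0.598×2340 − 1193.4 = 205.92
n5 = 205.92 / 0.115 = 1790.6 kg/min

1791 kg/min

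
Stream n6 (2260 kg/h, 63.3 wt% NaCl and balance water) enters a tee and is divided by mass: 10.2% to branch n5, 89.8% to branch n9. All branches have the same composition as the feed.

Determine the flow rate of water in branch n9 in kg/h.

744.8 kg/h

Branch n9 total = 0.898×2260 = 2029.5 kg/h.
water in n9 = 0.367×2029.5 = 744.82 kg/h.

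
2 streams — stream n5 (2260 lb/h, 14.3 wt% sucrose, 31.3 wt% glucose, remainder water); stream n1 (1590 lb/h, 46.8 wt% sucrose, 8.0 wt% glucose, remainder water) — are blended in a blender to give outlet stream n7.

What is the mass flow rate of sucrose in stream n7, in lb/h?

sucrose out = sucrose in = 2260×0.143 + 1590×0.468 = 1067.3 lb/h.

1067 lb/h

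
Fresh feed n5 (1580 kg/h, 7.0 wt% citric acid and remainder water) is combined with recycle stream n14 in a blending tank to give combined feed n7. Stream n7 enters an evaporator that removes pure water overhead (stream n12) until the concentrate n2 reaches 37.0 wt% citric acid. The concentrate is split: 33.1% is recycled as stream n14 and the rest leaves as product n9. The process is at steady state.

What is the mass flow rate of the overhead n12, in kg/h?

1281 kg/h

Overall citric acid balance (none leaves overhead): citric acid in fresh feed = citric acid in product, i.e. 1580×0.070 = (1−0.331)·n2·0.370.
n2 = 110.6/(0.370×0.669) = 446.81 kg/h.
Recycle n14 = 0.331×446.81 = 147.9 kg/h.
Combined feed n7 = 1580 + 147.9 = 1727.9 kg/h.
Overhead n12 = n7 − n2 = 1727.9 − 446.81 = 1281.1 kg/h.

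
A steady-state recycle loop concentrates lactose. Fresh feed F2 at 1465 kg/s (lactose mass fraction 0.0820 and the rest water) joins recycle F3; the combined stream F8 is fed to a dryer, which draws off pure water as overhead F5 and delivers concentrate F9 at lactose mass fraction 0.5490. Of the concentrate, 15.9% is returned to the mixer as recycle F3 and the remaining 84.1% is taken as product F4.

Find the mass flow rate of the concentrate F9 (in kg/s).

Overall lactose balance (none leaves overhead): lactose in fresh feed = lactose in product, i.e. 1465×0.082 = (1−0.159)·F9·0.549.
F9 = 120.13/(0.549×0.841) = 260.19 kg/s.

260.2 kg/s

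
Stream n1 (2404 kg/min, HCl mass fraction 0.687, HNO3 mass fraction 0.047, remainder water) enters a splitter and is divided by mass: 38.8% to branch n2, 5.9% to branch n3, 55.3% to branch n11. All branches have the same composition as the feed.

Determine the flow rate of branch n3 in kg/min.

Branch n3 flow = 0.059×2404 = 141.84 kg/min.

141.8 kg/min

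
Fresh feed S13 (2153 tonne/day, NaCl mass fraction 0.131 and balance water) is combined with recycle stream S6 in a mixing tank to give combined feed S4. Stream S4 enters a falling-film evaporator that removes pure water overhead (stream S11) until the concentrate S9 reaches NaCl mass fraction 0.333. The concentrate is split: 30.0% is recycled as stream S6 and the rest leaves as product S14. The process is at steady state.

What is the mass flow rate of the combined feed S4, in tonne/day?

2516 tonne/day

Overall NaCl balance (none leaves overhead): NaCl in fresh feed = NaCl in product, i.e. 2153×0.131 = (1−0.300)·S9·0.333.
S9 = 282.04/(0.333×0.700) = 1210 tonne/day.
Recycle S6 = 0.300×1210 = 362.99 tonne/day.
Combined feed S4 = 2153 + 362.99 = 2516 tonne/day.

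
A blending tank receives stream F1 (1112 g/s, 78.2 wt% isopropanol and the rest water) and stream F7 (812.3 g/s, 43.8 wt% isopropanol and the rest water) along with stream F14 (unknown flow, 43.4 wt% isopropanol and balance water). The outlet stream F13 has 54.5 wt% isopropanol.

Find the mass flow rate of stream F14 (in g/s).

1591 g/s

Let F14 be the unknown flow. Total out = 1924.3 + F14.
isopropanol balance: 1225.4 + 0.434·F14 = 0.545·(1924.3 + F14)
(0.434 − 0.545)·F14 = 0.545×1924.3 − 1225.4 = -176.63
F14 = -176.63 / -0.111 = 1591.2 g/s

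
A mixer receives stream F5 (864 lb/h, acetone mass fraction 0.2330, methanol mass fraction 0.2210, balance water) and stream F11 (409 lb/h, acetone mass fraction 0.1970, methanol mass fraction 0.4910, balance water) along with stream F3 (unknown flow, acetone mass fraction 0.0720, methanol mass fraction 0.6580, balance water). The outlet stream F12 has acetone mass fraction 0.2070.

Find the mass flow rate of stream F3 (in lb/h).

Let F3 be the unknown flow. Total out = 1273 + F3.
acetone balance: 281.88 + 0.072·F3 = 0.207·(1273 + F3)
(0.072 − 0.207)·F3 = 0.207×1273 − 281.88 = -18.374
F3 = -18.374 / -0.135 = 136.1 lb/h

136.1 lb/h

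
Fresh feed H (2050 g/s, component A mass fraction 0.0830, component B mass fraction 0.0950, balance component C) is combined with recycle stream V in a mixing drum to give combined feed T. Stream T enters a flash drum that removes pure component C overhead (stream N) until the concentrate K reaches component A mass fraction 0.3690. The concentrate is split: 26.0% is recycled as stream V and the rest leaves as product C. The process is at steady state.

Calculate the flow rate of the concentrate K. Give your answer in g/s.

Overall component A balance (none leaves overhead): component A in fresh feed = component A in product, i.e. 2050×0.083 = (1−0.260)·K·0.369.
K = 170.15/(0.369×0.740) = 623.12 g/s.

623.1 g/s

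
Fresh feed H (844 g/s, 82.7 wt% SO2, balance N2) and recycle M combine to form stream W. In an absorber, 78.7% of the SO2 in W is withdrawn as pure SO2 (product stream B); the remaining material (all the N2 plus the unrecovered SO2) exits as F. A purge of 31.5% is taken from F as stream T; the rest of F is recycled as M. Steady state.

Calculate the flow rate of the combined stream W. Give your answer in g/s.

1281 g/s

N2 enters only via H and leaves only via the purge: 844×0.173 = 0.315×(N2 in F), and the absorber passes all N2, so N2 in W = N2 in F = 463.53 g/s.
SO2 in W: m_A = 844×0.827 + (1−0.315)·(1−0.787)·m_A, so m_A = 697.99/0.8541 = 817.23 g/s.
W = 817.23 + 463.53 = 1280.8 g/s.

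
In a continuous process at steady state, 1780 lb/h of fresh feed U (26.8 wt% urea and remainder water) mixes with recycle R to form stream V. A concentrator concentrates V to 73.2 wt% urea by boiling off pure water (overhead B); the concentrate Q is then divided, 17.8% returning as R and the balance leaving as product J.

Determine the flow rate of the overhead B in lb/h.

1128 lb/h

Overall urea balance (none leaves overhead): urea in fresh feed = urea in product, i.e. 1780×0.268 = (1−0.178)·Q·0.732.
Q = 477.04/(0.732×0.822) = 792.82 lb/h.
Recycle R = 0.178×792.82 = 141.12 lb/h.
Combined feed V = 1780 + 141.12 = 1921.1 lb/h.
Overhead B = V − Q = 1921.1 − 792.82 = 1128.3 lb/h.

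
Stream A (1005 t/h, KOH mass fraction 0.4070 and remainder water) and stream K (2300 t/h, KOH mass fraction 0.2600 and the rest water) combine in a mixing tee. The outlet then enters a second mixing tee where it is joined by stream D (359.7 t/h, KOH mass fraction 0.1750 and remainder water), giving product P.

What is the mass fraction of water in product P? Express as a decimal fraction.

Overall, product flow = 3664.7 t/h.
water in = 1005×0.593 + 2300×0.740 + 359.7×0.825 = 2594.7 t/h.
water fraction in P = 0.7080.

0.7080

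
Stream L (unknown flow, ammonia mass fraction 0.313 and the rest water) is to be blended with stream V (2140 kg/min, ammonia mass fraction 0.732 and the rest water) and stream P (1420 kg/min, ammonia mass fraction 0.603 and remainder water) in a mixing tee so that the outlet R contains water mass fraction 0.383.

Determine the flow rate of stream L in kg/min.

Let L be the unknown flow. Total out = 3560 + L.
water balance: 1137.3 + 0.687·L = 0.383·(3560 + L)
(0.687 − 0.383)·L = 0.383×3560 − 1137.3 = 226.22
L = 226.22 / 0.304 = 744.14 kg/min

744.1 kg/min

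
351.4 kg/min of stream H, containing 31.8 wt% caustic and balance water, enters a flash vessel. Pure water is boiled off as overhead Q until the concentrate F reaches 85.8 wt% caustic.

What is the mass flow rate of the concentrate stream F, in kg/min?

130.2 kg/min

caustic is conserved: 351.4×0.318 = 111.75 kg/min all reports to the concentrate.
Concentrate = 111.75/(target fraction) = 130.24 kg/min.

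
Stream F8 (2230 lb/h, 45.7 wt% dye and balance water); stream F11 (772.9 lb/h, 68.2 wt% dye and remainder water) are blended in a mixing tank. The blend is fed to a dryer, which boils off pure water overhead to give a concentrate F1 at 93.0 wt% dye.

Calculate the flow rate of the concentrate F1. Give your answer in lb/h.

1663 lb/h

dye entering = 2230×0.457 + 772.9×0.682 = 1546.2 lb/h.
All dye reports to F1, so F1 = 1546.2/0.930 = 1662.6 lb/h.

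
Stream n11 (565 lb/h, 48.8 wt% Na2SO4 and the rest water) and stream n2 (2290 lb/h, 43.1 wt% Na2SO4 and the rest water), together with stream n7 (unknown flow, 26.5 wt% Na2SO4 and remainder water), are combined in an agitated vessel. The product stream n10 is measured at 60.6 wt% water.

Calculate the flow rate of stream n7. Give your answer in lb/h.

Let n7 be the unknown flow. Total out = 2855 + n7.
water balance: 1592.3 + 0.735·n7 = 0.606·(2855 + n7)
(0.735 − 0.606)·n7 = 0.606×2855 − 1592.3 = 137.84
n7 = 137.84 / 0.129 = 1068.5 lb/h

1069 lb/h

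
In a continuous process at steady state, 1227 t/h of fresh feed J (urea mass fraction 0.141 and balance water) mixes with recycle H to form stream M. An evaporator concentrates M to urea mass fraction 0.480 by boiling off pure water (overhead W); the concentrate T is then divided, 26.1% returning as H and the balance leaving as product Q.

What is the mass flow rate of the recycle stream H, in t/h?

Overall urea balance (none leaves overhead): urea in fresh feed = urea in product, i.e. 1227×0.141 = (1−0.261)·T·0.480.
T = 173.01/(0.480×0.739) = 487.73 t/h.
Recycle H = 0.261×487.73 = 127.3 t/h.

127.3 t/h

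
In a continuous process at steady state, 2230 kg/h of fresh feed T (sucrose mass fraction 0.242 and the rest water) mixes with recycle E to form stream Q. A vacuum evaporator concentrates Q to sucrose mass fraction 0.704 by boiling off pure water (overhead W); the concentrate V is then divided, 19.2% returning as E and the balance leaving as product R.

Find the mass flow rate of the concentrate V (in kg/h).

Overall sucrose balance (none leaves overhead): sucrose in fresh feed = sucrose in product, i.e. 2230×0.242 = (1−0.192)·V·0.704.
V = 539.66/(0.704×0.808) = 948.72 kg/h.

948.7 kg/h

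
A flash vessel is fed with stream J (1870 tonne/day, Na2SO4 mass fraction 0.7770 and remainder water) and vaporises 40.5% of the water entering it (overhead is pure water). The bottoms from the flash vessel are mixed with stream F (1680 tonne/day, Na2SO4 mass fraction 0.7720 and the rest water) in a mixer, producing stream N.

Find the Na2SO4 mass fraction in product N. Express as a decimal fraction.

0.8133

Vapour removed = 0.405×0.223×1870 = 168.89 tonne/day; concentrate = 1701.1 tonne/day.
Na2SO4 reaching the mixer = 1453 (from concentrate) + 1680×0.772 = 2749.9 tonne/day.
Product flow = 1701.1 + 1680 = 3381.1 tonne/day; Na2SO4 fraction = 0.8133.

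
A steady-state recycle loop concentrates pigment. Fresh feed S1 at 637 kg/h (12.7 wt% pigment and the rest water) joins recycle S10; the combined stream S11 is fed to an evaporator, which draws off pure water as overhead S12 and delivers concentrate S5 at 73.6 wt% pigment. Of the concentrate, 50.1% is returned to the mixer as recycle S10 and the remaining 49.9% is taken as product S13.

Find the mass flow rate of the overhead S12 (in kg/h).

527.1 kg/h

Overall pigment balance (none leaves overhead): pigment in fresh feed = pigment in product, i.e. 637×0.127 = (1−0.501)·S5·0.736.
S5 = 80.899/(0.736×0.499) = 220.27 kg/h.
Recycle S10 = 0.501×220.27 = 110.36 kg/h.
Combined feed S11 = 637 + 110.36 = 747.36 kg/h.
Overhead S12 = S11 − S5 = 747.36 − 220.27 = 527.08 kg/h.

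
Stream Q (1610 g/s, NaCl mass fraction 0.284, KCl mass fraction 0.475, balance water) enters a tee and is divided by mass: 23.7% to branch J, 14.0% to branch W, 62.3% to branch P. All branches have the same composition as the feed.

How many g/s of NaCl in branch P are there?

284.9 g/s

Branch P total = 0.623×1610 = 1003 g/s.
NaCl in P = 0.284×1003 = 284.86 g/s.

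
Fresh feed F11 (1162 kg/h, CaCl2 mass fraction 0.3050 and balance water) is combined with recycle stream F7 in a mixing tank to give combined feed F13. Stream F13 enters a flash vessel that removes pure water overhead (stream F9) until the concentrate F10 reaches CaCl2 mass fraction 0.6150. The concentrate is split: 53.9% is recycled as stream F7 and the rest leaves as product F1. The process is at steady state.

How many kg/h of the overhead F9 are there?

Overall CaCl2 balance (none leaves overhead): CaCl2 in fresh feed = CaCl2 in product, i.e. 1162×0.305 = (1−0.539)·F10·0.615.
F10 = 354.41/(0.615×0.461) = 1250.1 kg/h.
Recycle F7 = 0.539×1250.1 = 673.78 kg/h.
Combined feed F13 = 1162 + 673.78 = 1835.8 kg/h.
Overhead F9 = F13 − F10 = 1835.8 − 1250.1 = 585.72 kg/h.

585.7 kg/h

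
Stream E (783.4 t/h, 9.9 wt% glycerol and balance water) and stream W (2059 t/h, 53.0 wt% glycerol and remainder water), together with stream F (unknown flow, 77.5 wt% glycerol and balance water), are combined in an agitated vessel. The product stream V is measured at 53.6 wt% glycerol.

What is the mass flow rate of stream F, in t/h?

1484 t/h

Let F be the unknown flow. Total out = 2842.4 + F.
glycerol balance: 1168.8 + 0.775·F = 0.536·(2842.4 + F)
(0.775 − 0.536)·F = 0.536×2842.4 − 1168.8 = 354.7
F = 354.7 / 0.239 = 1484.1 t/h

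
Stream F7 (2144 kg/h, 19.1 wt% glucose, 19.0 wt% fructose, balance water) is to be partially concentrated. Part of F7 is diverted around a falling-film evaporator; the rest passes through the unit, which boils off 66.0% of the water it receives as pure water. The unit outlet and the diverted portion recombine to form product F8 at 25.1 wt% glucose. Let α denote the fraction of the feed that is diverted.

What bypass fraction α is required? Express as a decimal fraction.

All 2144×0.191 = 409.5 kg/h of glucose reaches F8, so F8 = 409.5/0.251 = 1631.5 kg/h and vapour = 512.51 kg/h.
The evaporator receives (1−α)·2144 of feed at 0.619 water and removes 0.660 of that water:
0.660×0.619×(1−α)×2144 = 512.51
(1−α) = 512.51/875.91 = 0.5851;  α = 0.4149.

0.415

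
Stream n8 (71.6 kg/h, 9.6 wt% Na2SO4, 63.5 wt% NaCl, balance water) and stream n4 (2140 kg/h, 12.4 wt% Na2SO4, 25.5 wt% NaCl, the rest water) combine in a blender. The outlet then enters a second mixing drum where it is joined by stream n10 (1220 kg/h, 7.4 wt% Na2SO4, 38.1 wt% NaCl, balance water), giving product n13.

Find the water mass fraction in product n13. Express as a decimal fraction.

Overall, product flow = 3431.6 kg/h.
water in = 71.6×0.269 + 2140×0.621 + 1220×0.545 = 2013.1 kg/h.
water fraction in n13 = 0.5866.

0.5866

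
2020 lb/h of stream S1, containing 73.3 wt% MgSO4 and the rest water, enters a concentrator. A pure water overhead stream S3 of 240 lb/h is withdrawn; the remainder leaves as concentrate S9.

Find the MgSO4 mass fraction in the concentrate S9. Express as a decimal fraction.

0.8318

MgSO4 is not removed: 2020×0.733 = 1480.7 lb/h of MgSO4 enters S9.
Concentrate = 2020 − 240 = 1780 lb/h.
Mass fraction = 1480.7/1780 = 0.8318.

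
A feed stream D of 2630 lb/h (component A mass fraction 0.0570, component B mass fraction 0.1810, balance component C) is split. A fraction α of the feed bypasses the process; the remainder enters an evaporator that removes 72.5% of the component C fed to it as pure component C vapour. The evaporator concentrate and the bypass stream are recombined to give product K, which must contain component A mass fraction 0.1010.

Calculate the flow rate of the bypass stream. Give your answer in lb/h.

All 2630×0.057 = 149.91 lb/h of component A reaches K, so K = 149.91/0.101 = 1484.3 lb/h and vapour = 1145.7 lb/h.
The evaporator receives (1−α)·2630 of feed at 0.762 component C and removes 0.725 of that component C:
0.725×0.762×(1−α)×2630 = 1145.7
(1−α) = 1145.7/1452.9 = 0.7886;  α = 0.2114.
Bypass flow = 0.2114×2630 = 556.07 lb/h.

556.1 lb/h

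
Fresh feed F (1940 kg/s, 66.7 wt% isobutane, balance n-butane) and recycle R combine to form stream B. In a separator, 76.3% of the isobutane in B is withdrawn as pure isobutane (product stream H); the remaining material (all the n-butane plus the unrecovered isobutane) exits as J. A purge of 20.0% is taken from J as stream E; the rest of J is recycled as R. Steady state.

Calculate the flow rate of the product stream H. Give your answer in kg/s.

1218 kg/s

isobutane in B: m_A = 1940×0.667 + (1−0.200)·(1−0.763)·m_A, so m_A = 1294/0.8104 = 1596.7 kg/s.
Product H = 0.763×1596.7 = 1218.3 kg/s.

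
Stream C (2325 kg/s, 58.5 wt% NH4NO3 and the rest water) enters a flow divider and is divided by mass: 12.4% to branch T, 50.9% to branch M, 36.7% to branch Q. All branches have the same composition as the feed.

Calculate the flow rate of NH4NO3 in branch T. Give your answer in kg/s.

Branch T total = 0.124×2325 = 288.3 kg/s.
NH4NO3 in T = 0.585×288.3 = 168.66 kg/s.

168.7 kg/s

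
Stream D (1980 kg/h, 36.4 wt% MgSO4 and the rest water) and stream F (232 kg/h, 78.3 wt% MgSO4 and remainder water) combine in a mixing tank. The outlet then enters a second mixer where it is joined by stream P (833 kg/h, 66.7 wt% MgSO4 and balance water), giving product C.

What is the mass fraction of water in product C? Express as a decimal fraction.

0.521

Overall, product flow = 3045 kg/h.
water in = 1980×0.636 + 232×0.217 + 833×0.333 = 1587 kg/h.
water fraction in C = 0.521.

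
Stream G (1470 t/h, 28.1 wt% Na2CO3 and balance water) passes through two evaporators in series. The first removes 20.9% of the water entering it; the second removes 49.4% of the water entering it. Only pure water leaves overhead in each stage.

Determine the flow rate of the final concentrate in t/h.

836.1 t/h

water in feed = 1470×0.719 = 1056.9 t/h.
After stage 1: water left = (1−0.209)×1056.9 = 836.03; stream total = 1249.1 t/h.
After stage 2: water left = (1−0.494)×836.03 = 423.03; final concentrate = 836.1 t/h.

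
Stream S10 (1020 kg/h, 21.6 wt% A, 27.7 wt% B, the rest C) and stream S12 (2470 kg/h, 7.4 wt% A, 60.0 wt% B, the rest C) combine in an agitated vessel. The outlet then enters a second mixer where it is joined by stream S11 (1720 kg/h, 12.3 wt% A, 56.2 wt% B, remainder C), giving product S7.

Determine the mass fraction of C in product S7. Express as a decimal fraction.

Overall, product flow = 5210 kg/h.
C in = 1020×0.507 + 2470×0.326 + 1720×0.315 = 1864.2 kg/h.
C fraction in S7 = 0.358.

0.358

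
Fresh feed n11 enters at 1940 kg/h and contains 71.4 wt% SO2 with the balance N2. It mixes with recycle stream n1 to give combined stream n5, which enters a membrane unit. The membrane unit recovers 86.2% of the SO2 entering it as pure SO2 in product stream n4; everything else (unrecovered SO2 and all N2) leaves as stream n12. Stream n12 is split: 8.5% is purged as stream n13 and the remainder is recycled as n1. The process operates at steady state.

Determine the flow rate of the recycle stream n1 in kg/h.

N2 enters only via n11 and leaves only via the purge: 1940×0.286 = 0.085×(N2 in n12), and the membrane unit passes all N2, so N2 in n5 = N2 in n12 = 6527.5 kg/h.
SO2 in n5: m_A = 1940×0.714 + (1−0.085)·(1−0.862)·m_A, so m_A = 1385.2/0.8737 = 1585.3 kg/h.
n12 = (1−0.862)×1585.3 + 6527.5 = 6746.3 kg/h.
Recycle n1 = (1−0.085)×6746.3 = 6172.9 kg/h.

6173 kg/h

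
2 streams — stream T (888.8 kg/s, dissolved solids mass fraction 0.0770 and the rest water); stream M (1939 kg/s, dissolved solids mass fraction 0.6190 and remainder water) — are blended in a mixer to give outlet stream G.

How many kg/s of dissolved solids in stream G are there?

1269 kg/s

dissolved solids out = dissolved solids in = 888.8×0.077 + 1939×0.619 = 1268.7 kg/s.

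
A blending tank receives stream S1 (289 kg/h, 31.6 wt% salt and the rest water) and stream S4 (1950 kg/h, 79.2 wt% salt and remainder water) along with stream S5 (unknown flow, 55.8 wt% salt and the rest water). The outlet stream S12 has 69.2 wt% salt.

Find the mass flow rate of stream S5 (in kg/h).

Let S5 be the unknown flow. Total out = 2239 + S5.
salt balance: 1635.7 + 0.558·S5 = 0.692·(2239 + S5)
(0.558 − 0.692)·S5 = 0.692×2239 − 1635.7 = -86.336
S5 = -86.336 / -0.134 = 644.3 kg/h

644.3 kg/h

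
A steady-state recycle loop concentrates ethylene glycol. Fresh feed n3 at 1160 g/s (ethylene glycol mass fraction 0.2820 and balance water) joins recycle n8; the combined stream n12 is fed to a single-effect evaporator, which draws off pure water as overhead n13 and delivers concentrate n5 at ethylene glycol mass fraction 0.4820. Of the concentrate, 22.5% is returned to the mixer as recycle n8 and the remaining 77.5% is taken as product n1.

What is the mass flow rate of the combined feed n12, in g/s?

Overall ethylene glycol balance (none leaves overhead): ethylene glycol in fresh feed = ethylene glycol in product, i.e. 1160×0.282 = (1−0.225)·n5·0.482.
n5 = 327.12/(0.482×0.775) = 875.71 g/s.
Recycle n8 = 0.225×875.71 = 197.03 g/s.
Combined feed n12 = 1160 + 197.03 = 1357 g/s.

1357 g/s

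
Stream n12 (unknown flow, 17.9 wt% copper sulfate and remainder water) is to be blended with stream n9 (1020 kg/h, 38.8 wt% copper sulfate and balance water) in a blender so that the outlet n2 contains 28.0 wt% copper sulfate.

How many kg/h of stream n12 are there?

1091 kg/h

Let n12 be the unknown flow. Total out = 1020 + n12.
copper sulfate balance: 395.76 + 0.179·n12 = 0.280·(1020 + n12)
(0.179 − 0.280)·n12 = 0.280×1020 − 395.76 = -110.16
n12 = -110.16 / -0.101 = 1090.7 kg/h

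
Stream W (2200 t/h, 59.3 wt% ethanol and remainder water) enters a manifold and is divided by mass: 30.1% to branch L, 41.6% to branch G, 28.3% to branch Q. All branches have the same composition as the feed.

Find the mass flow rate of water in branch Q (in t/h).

Branch Q total = 0.283×2200 = 622.6 t/h.
water in Q = 0.407×622.6 = 253.4 t/h.

253.4 t/h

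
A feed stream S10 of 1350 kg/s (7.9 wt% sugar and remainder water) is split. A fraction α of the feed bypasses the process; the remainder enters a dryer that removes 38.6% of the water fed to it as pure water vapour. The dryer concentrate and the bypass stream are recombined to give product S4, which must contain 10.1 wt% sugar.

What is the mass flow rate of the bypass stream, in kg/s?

All 1350×0.079 = 106.65 kg/s of sugar reaches S4, so S4 = 106.65/0.101 = 1055.9 kg/s and vapour = 294.06 kg/s.
The evaporator receives (1−α)·1350 of feed at 0.921 water and removes 0.386 of that water:
0.386×0.921×(1−α)×1350 = 294.06
(1−α) = 294.06/479.93 = 0.6127;  α = 0.3873.
Bypass flow = 0.3873×1350 = 522.84 kg/s.

522.8 kg/s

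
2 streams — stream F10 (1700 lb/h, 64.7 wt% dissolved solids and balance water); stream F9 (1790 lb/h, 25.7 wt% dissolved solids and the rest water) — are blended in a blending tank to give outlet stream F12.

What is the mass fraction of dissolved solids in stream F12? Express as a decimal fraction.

Total flow out = 1700 + 1790 = 3490 lb/h.
dissolved solids in = 1700×0.647 + 1790×0.257 = 1559.9 lb/h.
dissolved solids mass fraction in F12 = 1559.9/3490 = 0.4470.

0.4470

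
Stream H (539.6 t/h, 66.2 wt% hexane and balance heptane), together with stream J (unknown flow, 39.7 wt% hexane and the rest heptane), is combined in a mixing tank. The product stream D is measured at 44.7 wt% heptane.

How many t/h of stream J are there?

377 t/h

Let J be the unknown flow. Total out = 539.6 + J.
heptane balance: 182.38 + 0.603·J = 0.447·(539.6 + J)
(0.603 − 0.447)·J = 0.447×539.6 − 182.38 = 58.816
J = 58.816 / 0.156 = 377.03 t/h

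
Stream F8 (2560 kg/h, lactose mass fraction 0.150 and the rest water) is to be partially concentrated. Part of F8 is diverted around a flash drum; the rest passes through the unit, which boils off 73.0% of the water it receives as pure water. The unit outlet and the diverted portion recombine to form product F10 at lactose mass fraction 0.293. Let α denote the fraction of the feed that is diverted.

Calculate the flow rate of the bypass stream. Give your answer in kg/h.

All 2560×0.150 = 384 kg/h of lactose reaches F10, so F10 = 384/0.293 = 1310.6 kg/h and vapour = 1249.4 kg/h.
The evaporator receives (1−α)·2560 of feed at 0.850 water and removes 0.730 of that water:
0.730×0.850×(1−α)×2560 = 1249.4
(1−α) = 1249.4/1588.5 = 0.7866;  α = 0.2134.
Bypass flow = 0.2134×2560 = 546.43 kg/h.

546.4 kg/h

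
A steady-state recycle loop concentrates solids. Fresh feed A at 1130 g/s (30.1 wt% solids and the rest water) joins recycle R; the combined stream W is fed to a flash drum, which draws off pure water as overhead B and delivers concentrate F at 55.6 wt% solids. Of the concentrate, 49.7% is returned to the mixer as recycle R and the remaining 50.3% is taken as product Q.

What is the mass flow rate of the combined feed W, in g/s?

1734 g/s

Overall solids balance (none leaves overhead): solids in fresh feed = solids in product, i.e. 1130×0.301 = (1−0.497)·F·0.556.
F = 340.13/(0.556×0.503) = 1216.2 g/s.
Recycle R = 0.497×1216.2 = 604.45 g/s.
Combined feed W = 1130 + 604.45 = 1734.4 g/s.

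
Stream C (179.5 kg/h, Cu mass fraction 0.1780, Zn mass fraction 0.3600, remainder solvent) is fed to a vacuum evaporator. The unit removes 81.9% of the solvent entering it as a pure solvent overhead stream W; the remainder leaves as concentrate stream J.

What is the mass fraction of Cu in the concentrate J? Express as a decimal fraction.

Cu is not removed: 179.5×0.178 = 31.951 kg/h of Cu enters J.
solvent entering = 179.5×0.462 = 82.929 kg/h; overhead removed = 0.819×82.929 = 67.919 kg/h.
Concentrate = 179.5 − 67.919 = 111.58 kg/h.
Mass fraction = 31.951/111.58 = 0.2863.

0.2863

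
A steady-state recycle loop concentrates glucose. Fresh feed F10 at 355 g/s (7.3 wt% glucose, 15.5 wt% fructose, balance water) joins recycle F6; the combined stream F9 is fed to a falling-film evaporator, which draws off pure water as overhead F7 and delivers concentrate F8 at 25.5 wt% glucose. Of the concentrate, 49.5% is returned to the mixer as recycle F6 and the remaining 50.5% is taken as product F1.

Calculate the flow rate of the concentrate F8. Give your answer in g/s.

201.2 g/s

Overall glucose balance (none leaves overhead): glucose in fresh feed = glucose in product, i.e. 355×0.073 = (1−0.495)·F8·0.255.
F8 = 25.915/(0.255×0.505) = 201.24 g/s.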